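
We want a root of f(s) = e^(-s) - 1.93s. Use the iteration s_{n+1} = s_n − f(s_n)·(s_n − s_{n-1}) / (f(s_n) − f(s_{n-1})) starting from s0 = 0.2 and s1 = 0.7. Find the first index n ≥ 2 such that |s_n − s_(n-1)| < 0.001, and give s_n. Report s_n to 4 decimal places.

f(0.2) = 0.432731, f(0.7) = -0.854415
s2 = 0.700000 − (-0.854415)·(0.500000)/(-1.287145) = 0.368097;  |Δ| = 0.331903
f(0.368097) = -0.018377
s3 = 0.368097 − (-0.018377)·(-0.331903)/(0.836037) = 0.360801;  |Δ| = 0.007296
f(0.360801) = 0.000771
s4 = 0.360801 − 0.000771·(-0.007296)/(0.019148) = 0.361095;  |Δ| = 0.000294
|s4 − s3| = 0.000294 < 0.001

n = 4, s_n = 0.3611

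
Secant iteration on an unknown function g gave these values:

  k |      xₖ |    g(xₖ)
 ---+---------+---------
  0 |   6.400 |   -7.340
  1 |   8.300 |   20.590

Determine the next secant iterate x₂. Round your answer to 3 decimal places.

x₂ = 8.300 − 20.590·(8.300 − 6.400) / (20.590 − (-7.340))
   = 8.300 − (39.12100)/(27.93000) = 6.89932

6.899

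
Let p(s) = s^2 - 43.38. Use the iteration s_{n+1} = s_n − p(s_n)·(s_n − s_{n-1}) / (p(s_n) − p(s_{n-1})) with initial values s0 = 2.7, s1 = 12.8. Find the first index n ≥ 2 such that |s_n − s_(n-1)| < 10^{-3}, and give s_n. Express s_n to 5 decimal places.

p(2.7) = -36.0900000, p(12.8) = 120.4600000
s2 = 12.8000000 − 120.4600000·(10.1000000)/(156.5500000) = 5.0283871;  |Δ| = 7.7716129
p(5.0283871) = -18.0953232
s3 = 5.0283871 − (-18.0953232)·(-7.7716129)/(-138.5553232) = 6.0433596;  |Δ| = 1.0149725
p(6.0433596) = -6.8578044
s4 = 6.0433596 − (-6.8578044)·(1.0149725)/(11.2375188) = 6.6627564;  |Δ| = 0.6193968
p(6.6627564) = 1.0123231
s5 = 6.6627564 − 1.0123231·(0.6193968)/(7.8701275) = 6.5830843;  |Δ| = 0.0796721
p(6.5830843) = -0.0430010
s6 = 6.5830843 − (-0.0430010)·(-0.0796721)/(-1.0553241) = 6.5863307;  |Δ| = 0.0032464
p(6.5863307) = -0.0002481
s7 = 6.5863307 − (-0.0002481)·(0.0032464)/(0.0427529) = 6.5863495;  |Δ| = 0.0000188
|s7 − s6| = 0.0000188 < 10^{-3}

n = 7, s_n = 6.58635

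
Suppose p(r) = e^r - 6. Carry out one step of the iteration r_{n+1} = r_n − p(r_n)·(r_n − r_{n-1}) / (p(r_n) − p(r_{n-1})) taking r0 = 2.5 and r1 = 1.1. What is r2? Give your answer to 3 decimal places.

1.557

p(2.5) = 6.18249, p(1.1) = -2.99583
r2 = 1.10000 − (-2.99583)·(1.10000 − 2.50000) / (-2.99583 − 6.18249) = 1.10000 − (4.19417)/(-9.17833) = 1.55696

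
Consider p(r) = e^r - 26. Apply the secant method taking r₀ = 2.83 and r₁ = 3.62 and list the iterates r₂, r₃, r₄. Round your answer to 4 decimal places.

3.1808, 3.2448, 3.2586

p(2.83) = -9.054539, p(3.62) = 11.337568
r₂ = 3.620000 − 11.337568·(3.620000 − 2.830000) / (11.337568 − (-9.054539)) = 3.620000 − (8.956679)/(20.392107) = 3.180777
p(3.180777) = -1.934550
r₃ = 3.180777 − (-1.934550)·(3.180777 − 3.620000) / (-1.934550 − 11.337568) = 3.180777 − (0.849699)/(-13.272118) = 3.244799
p(3.244799) = -0.343460
r₄ = 3.244799 − (-0.343460)·(3.244799 − 3.180777) / (-0.343460 − (-1.934550)) = 3.244799 − (-0.021989)/(1.591091) = 3.258618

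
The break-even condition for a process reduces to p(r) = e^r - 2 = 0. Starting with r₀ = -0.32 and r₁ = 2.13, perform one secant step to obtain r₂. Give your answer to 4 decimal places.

p(-0.32) = -1.273851, p(2.13) = 6.414867
r₂ = 2.130000 − 6.414867·(2.130000 − (-0.320000)) / (6.414867 − (-1.273851)) = 2.130000 − (15.716424)/(7.688718) = 0.085911

0.0859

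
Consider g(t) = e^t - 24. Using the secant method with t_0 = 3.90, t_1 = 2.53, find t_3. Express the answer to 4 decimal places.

g(3.90) = 25.402449, g(2.53) = -11.446494
t_2 = 2.530000 − (-11.446494)·(2.530000 − 3.900000) / (-11.446494 − 25.402449) = 2.530000 − (15.681697)/(-36.848943) = 2.955567
g(2.955567) = -4.787386
t_3 = 2.955567 − (-4.787386)·(2.955567 − 2.530000) / (-4.787386 − (-11.446494)) = 2.955567 − (-2.037354)/(6.659108) = 3.261517

3.2615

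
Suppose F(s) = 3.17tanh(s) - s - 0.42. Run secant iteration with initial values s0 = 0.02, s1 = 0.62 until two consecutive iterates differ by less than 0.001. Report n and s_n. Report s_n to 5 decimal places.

F(0.02) = -0.3766085, F(0.62) = 0.7070759
s2 = 0.6200000 − 0.7070759·(0.6000000)/(1.0836843) = 0.2285156;  |Δ| = 0.3914844
F(0.2285156) = 0.0635276
s3 = 0.2285156 − 0.0635276·(-0.3914844)/(-0.6435482) = 0.1898704;  |Δ| = 0.0386452
F(0.1898704) = -0.0151114
s4 = 0.1898704 − (-0.0151114)·(-0.0386452)/(-0.0786390) = 0.1972965;  |Δ| = 0.0074261
F(0.1972965) = 0.0001426
s5 = 0.1972965 − 0.0001426·(0.0074261)/(0.0152540) = 0.1972270;  |Δ| = 0.0000694
|s5 − s4| = 0.0000694 < 0.001

n = 5, s_n = 0.19723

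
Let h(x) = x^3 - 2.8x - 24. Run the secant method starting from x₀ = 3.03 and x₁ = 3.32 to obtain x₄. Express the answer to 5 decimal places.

3.20686

h(3.03) = -4.6658730, h(3.32) = 3.2983680
x₂ = 3.3200000 − 3.2983680·(3.3200000 − 3.0300000) / (3.2983680 − (-4.6658730)) = 3.3200000 − (0.9565267)/(7.9642410) = 3.1998973
h(3.1998973) = -0.1948668
x₃ = 3.1998973 − (-0.1948668)·(3.1998973 − 3.3200000) / (-0.1948668 − 3.2983680) = 3.1998973 − (0.0234040)/(-3.4932348) = 3.2065971
h(3.2065971) = -0.0073900
x₄ = 3.2065971 − (-0.0073900)·(3.2065971 − 3.1998973) / (-0.0073900 − (-0.1948668)) = 3.2065971 − (-0.0000495)/(0.1874769) = 3.2068612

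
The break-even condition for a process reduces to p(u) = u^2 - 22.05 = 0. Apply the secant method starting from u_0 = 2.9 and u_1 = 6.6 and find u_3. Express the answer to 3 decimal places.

p(2.9) = -13.64000, p(6.6) = 21.51000
u_2 = 6.60000 − 21.51000·(6.60000 − 2.90000) / (21.51000 − (-13.64000)) = 6.60000 − (79.58700)/(35.15000) = 4.33579
p(4.33579) = -3.25093
u_3 = 4.33579 − (-3.25093)·(4.33579 − 6.60000) / (-3.25093 − 21.51000) = 4.33579 − (7.36079)/(-24.76093) = 4.63306

4.633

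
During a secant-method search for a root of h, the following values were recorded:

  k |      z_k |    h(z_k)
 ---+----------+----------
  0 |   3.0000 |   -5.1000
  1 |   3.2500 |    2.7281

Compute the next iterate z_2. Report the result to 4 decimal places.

3.1629

z_2 = 3.2500 − 2.7281·(3.2500 − 3.0000) / (2.7281 − (-5.1000))
   = 3.2500 − (0.682025)/(7.828100) = 3.162875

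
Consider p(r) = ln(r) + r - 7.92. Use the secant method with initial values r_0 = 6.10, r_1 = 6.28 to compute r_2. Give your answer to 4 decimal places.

p(6.10) = -0.011711, p(6.28) = 0.197370
r_2 = 6.280000 − 0.197370·(6.280000 − 6.100000) / (0.197370 − (-0.011711)) = 6.280000 − (0.035527)/(0.209081) = 6.110082

6.1101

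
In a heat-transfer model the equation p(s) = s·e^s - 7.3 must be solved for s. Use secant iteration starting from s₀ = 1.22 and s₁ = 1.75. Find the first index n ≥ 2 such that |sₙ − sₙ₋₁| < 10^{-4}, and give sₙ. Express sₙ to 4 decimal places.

n = 6, sₙ = 1.5498

p(1.22) = -3.167631, p(1.75) = 2.770555
s₂ = 1.750000 − 2.770555·(0.530000)/(5.938186) = 1.502720;  |Δ| = 0.247280
p(1.502720) = -0.546932
s₃ = 1.502720 − (-0.546932)·(-0.247280)/(-3.317486) = 1.543487;  |Δ| = 0.040767
p(1.543487) = -0.075111
s₄ = 1.543487 − (-0.075111)·(0.040767)/(0.471821) = 1.549977;  |Δ| = 0.006490
p(1.549977) = 0.002507
s₅ = 1.549977 − 0.002507·(0.006490)/(0.077617) = 1.549768;  |Δ| = 0.000210
p(1.549768) = -0.000011
s₆ = 1.549768 − (-0.000011)·(-0.000210)/(-0.002518) = 1.549769;  |Δ| = 0.000001
|s₆ − s₅| = 0.000001 < 10^{-4}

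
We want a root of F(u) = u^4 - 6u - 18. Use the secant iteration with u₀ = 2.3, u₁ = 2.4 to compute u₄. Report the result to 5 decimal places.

F(2.3) = -3.8159000, F(2.4) = 0.7776000
u₂ = 2.4000000 − 0.7776000·(2.4000000 − 2.3000000) / (0.7776000 − (-3.8159000)) = 2.4000000 − (0.0777600)/(4.5935000) = 2.3830717
F(2.3830717) = -0.0470387
u₃ = 2.3830717 − (-0.0470387)·(2.3830717 − 2.4000000) / (-0.0470387 − 0.7776000) = 2.3830717 − (0.0007963)/(-0.8246387) = 2.3840373
F(2.3840373) = -0.0005278
u₄ = 2.3840373 − (-0.0005278)·(2.3840373 − 2.3830717) / (-0.0005278 − (-0.0470387)) = 2.3840373 − (-0.0000005)/(0.0465108) = 2.3840483

2.38405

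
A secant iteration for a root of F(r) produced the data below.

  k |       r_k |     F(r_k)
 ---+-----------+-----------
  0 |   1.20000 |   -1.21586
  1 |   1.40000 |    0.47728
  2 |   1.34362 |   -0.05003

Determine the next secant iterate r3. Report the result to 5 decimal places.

r3 = 1.34362 − (-0.05003)·(1.34362 − 1.40000) / (-0.05003 − 0.47728)
   = 1.34362 − (0.0028207)/(-0.5273100) = 1.3489692

1.34897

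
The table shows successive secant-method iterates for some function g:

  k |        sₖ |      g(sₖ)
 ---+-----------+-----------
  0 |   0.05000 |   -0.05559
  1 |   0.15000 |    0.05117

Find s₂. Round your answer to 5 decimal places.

s₂ = 0.15000 − 0.05117·(0.15000 − 0.05000) / (0.05117 − (-0.05559))
   = 0.15000 − (0.0051170)/(0.1067600) = 0.1020701

0.10207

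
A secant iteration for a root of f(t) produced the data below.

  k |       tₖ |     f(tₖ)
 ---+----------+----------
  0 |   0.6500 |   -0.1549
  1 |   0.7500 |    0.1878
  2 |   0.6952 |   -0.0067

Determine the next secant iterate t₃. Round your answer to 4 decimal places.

t₃ = 0.6952 − (-0.0067)·(0.6952 − 0.7500) / (-0.0067 − 0.1878)
   = 0.6952 − (0.000367)/(-0.194500) = 0.697088

0.6971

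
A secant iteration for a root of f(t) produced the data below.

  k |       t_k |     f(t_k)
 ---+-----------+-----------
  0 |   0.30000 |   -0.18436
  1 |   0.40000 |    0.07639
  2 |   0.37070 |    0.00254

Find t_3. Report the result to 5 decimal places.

0.36969

t_3 = 0.37070 − 0.00254·(0.37070 − 0.40000) / (0.00254 − 0.07639)
   = 0.37070 − (-0.0000744)/(-0.0738500) = 0.3696923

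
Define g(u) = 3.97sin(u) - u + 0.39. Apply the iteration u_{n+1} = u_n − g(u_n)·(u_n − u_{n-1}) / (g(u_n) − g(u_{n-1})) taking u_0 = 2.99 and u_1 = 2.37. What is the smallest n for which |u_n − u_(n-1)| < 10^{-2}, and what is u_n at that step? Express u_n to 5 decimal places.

n = 4, u_n = 2.56253

g(2.99) = -2.0004795, g(2.37) = 0.7881926
u_2 = 2.3700000 − 0.7881926·(-0.6200000)/(2.7886722) = 2.5452373;  |Δ| = 0.1752373
g(2.5452373) = 0.0744364
u_3 = 2.5452373 − 0.0744364·(0.1752373)/(-0.7137562) = 2.5635125;  |Δ| = 0.0182752
g(2.5635125) = -0.0042369
u_4 = 2.5635125 − (-0.0042369)·(0.0182752)/(-0.0786733) = 2.5625283;  |Δ| = 0.0009842
|u_4 − u_3| = 0.0009842 < 10^{-2}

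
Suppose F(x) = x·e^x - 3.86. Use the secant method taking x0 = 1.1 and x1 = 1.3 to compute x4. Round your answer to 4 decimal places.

1.1828

F(1.1) = -0.555417, F(1.3) = 0.910086
x2 = 1.300000 − 0.910086·(1.300000 − 1.100000) / (0.910086 − (-0.555417)) = 1.300000 − (0.182017)/(1.465503) = 1.175799
F(1.175799) = -0.049552
x3 = 1.175799 − (-0.049552)·(1.175799 − 1.300000) / (-0.049552 − 0.910086) = 1.175799 − (0.006154)/(-0.959638) = 1.182212
F(1.182212) = -0.004119
x4 = 1.182212 − (-0.004119)·(1.182212 − 1.175799) / (-0.004119 − (-0.049552)) = 1.182212 − (-0.000026)/(0.045434) = 1.182794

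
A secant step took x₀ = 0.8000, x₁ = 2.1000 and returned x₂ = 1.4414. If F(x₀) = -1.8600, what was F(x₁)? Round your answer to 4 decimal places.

1.9099

The secant line through (0.8000, -1.8600) and (2.1000, F(x₁)) crosses zero at x₂ = 1.4414.
So (0.8000, -1.8600), (2.1000, F(x₁)), (1.4414, 0) are collinear:
F(x₁) = -1.8600 · (2.1000 − 1.4414) / (0.8000 − 1.4414) = -1.8600 · (0.658600)/(-0.641400) = 1.909878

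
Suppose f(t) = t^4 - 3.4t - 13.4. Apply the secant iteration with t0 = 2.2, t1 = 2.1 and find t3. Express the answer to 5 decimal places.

f(2.2) = 2.5456000, f(2.1) = -1.0919000
t2 = 2.1000000 − (-1.0919000)·(2.1000000 − 2.2000000) / (-1.0919000 − 2.5456000) = 2.1000000 − (0.1091900)/(-3.6375000) = 2.1300179
f(2.1300179) = -0.0579084
t3 = 2.1300179 − (-0.0579084)·(2.1300179 − 2.1000000) / (-0.0579084 − (-1.0919000)) = 2.1300179 − (-0.0017383)/(1.0339916) = 2.1316990

2.13170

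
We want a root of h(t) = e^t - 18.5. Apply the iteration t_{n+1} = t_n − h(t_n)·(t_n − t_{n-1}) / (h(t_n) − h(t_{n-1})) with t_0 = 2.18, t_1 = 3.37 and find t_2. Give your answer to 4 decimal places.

2.7478

h(2.18) = -9.653694, h(3.37) = 10.578527
t_2 = 3.370000 − 10.578527·(3.370000 − 2.180000) / (10.578527 − (-9.653694)) = 3.370000 − (12.588447)/(20.232221) = 2.747802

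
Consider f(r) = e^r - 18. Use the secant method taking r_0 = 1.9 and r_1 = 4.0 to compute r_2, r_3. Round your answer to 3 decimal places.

f(1.9) = -11.31411, f(4.0) = 36.59815
r_2 = 4.00000 − 36.59815·(4.00000 − 1.90000) / (36.59815 − (-11.31411)) = 4.00000 − (76.85612)/(47.91226) = 2.39590
f(2.39590) = -7.02194
r_3 = 2.39590 − (-7.02194)·(2.39590 − 4.00000) / (-7.02194 − 36.59815) = 2.39590 − (11.26391)/(-43.62009) = 2.65413

2.396, 2.654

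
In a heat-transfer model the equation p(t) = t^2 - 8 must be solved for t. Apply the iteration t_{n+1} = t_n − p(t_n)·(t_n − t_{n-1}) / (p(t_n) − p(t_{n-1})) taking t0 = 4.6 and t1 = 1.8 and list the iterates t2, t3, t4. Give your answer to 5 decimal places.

2.54375, 2.89583, 2.82490

p(4.6) = 13.1600000, p(1.8) = -4.7600000
t2 = 1.8000000 − (-4.7600000)·(1.8000000 − 4.6000000) / (-4.7600000 − 13.1600000) = 1.8000000 − (13.3280000)/(-17.9200000) = 2.5437500
p(2.5437500) = -1.5293359
t3 = 2.5437500 − (-1.5293359)·(2.5437500 − 1.8000000) / (-1.5293359 − (-4.7600000)) = 2.5437500 − (-1.1374436)/(3.2306641) = 2.8958273
p(2.8958273) = 0.3858160
t4 = 2.8958273 − 0.3858160·(2.8958273 − 2.5437500) / (0.3858160 − (-1.5293359)) = 2.8958273 − (0.1358371)/(1.9151519) = 2.8248998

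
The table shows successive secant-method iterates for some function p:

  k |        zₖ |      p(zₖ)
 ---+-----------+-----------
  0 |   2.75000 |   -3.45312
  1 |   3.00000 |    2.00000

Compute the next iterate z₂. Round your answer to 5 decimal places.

z₂ = 3.00000 − 2.00000·(3.00000 − 2.75000) / (2.00000 − (-3.45312))
   = 3.00000 − (0.5000000)/(5.4531200) = 2.9083094

2.90831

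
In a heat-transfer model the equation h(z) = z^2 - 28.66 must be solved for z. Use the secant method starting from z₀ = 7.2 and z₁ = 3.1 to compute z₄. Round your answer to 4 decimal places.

h(7.2) = 23.180000, h(3.1) = -19.050000
z₂ = 3.100000 − (-19.050000)·(3.100000 − 7.200000) / (-19.050000 − 23.180000) = 3.100000 − (78.105000)/(-42.230000) = 4.949515
h(4.949515) = -4.162306
z₃ = 4.949515 − (-4.162306)·(4.949515 − 3.100000) / (-4.162306 − (-19.050000)) = 4.949515 − (-7.698245)/(14.887694) = 5.466602
h(5.466602) = 1.223741
z₄ = 5.466602 − 1.223741·(5.466602 − 4.949515) / (1.223741 − (-4.162306)) = 5.466602 − (0.632782)/(5.386047) = 5.349117

5.3491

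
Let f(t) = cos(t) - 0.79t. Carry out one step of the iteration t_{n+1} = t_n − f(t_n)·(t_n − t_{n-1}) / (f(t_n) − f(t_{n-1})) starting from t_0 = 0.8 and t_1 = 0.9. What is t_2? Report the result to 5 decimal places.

0.84199

f(0.8) = 0.0647067, f(0.9) = -0.0893900
t_2 = 0.9000000 − (-0.0893900)·(0.9000000 − 0.8000000) / (-0.0893900 − 0.0647067) = 0.9000000 − (-0.0089390)/(-0.1540967) = 0.8419910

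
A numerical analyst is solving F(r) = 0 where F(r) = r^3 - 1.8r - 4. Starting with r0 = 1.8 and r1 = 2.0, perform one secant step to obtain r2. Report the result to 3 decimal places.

1.956

F(1.8) = -1.40800, F(2.0) = 0.40000
r2 = 2.00000 − 0.40000·(2.00000 − 1.80000) / (0.40000 − (-1.40800)) = 2.00000 − (0.08000)/(1.80800) = 1.95575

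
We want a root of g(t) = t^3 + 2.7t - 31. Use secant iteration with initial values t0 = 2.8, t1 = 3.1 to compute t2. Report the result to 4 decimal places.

2.8516

g(2.8) = -1.488000, g(3.1) = 7.161000
t2 = 3.100000 − 7.161000·(3.100000 − 2.800000) / (7.161000 − (-1.488000)) = 3.100000 − (2.148300)/(8.649000) = 2.851613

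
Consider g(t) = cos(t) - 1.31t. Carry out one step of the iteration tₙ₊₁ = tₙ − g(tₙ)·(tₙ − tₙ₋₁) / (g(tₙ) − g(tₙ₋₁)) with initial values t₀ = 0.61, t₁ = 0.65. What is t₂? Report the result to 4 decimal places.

0.6208

g(0.61) = 0.020548, g(0.65) = -0.055416
t₂ = 0.650000 − (-0.055416)·(0.650000 − 0.610000) / (-0.055416 − 0.020548) = 0.650000 − (-0.002217)/(-0.075964) = 0.620820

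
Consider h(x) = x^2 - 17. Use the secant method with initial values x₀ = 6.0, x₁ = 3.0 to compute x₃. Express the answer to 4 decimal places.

h(6.0) = 19.000000, h(3.0) = -8.000000
x₂ = 3.000000 − (-8.000000)·(3.000000 − 6.000000) / (-8.000000 − 19.000000) = 3.000000 − (24.000000)/(-27.000000) = 3.888889
h(3.888889) = -1.876543
x₃ = 3.888889 − (-1.876543)·(3.888889 − 3.000000) / (-1.876543 − (-8.000000)) = 3.888889 − (-1.668038)/(6.123457) = 4.161290

4.1613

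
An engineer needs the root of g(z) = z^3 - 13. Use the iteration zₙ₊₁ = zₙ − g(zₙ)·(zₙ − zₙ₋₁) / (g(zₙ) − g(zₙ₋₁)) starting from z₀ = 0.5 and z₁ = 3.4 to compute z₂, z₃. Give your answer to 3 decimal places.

1.453, 1.987

g(0.5) = -12.87500, g(3.4) = 26.30400
z₂ = 3.40000 − 26.30400·(3.40000 − 0.50000) / (26.30400 − (-12.87500)) = 3.40000 − (76.28160)/(39.17900) = 1.45300
g(1.45300) = -9.93243
z₃ = 1.45300 − (-9.93243)·(1.45300 − 3.40000) / (-9.93243 − 26.30400) = 1.45300 − (19.33846)/(-36.23643) = 1.98667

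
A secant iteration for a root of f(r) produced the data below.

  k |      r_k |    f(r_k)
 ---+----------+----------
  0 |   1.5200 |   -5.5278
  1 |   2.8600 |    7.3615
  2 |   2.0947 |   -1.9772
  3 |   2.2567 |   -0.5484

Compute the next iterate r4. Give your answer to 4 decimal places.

2.3189

r4 = 2.2567 − (-0.5484)·(2.2567 − 2.0947) / (-0.5484 − (-1.9772))
   = 2.2567 − (-0.088841)/(1.428800) = 2.318879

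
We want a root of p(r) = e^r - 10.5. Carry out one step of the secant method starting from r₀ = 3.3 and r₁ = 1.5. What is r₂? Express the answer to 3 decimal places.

p(3.3) = 16.61264, p(1.5) = -6.01831
r₂ = 1.50000 − (-6.01831)·(1.50000 − 3.30000) / (-6.01831 − 16.61264) = 1.50000 − (10.83296)/(-22.63095) = 1.97868

1.979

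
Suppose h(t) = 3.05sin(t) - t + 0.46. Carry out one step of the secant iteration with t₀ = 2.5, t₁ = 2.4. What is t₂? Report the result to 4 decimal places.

2.4359

h(2.5) = -0.214660, h(2.4) = 0.120163
t₂ = 2.400000 − 0.120163·(2.400000 − 2.500000) / (0.120163 − (-0.214660)) = 2.400000 − (-0.012016)/(0.334823) = 2.435888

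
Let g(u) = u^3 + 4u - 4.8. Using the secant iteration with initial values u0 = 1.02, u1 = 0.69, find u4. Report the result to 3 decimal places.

g(1.02) = 0.34121, g(0.69) = -1.71149
u2 = 0.69000 − (-1.71149)·(0.69000 − 1.02000) / (-1.71149 − 0.34121) = 0.69000 − (0.56479)/(-2.05270) = 0.96515
g(0.96515) = -0.04038
u3 = 0.96515 − (-0.04038)·(0.96515 − 0.69000) / (-0.04038 − (-1.71149)) = 0.96515 − (-0.01111)/(1.67112) = 0.97179
g(0.97179) = 0.00492
u4 = 0.97179 − 0.00492·(0.97179 − 0.96515) / (0.00492 − (-0.04038)) = 0.97179 − (0.00003)/(0.04530) = 0.97107

0.971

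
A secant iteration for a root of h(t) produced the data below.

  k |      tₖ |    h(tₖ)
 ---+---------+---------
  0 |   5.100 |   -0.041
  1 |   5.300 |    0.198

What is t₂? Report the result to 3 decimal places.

t₂ = 5.300 − 0.198·(5.300 − 5.100) / (0.198 − (-0.041))
   = 5.300 − (0.03960)/(0.23900) = 5.13431

5.134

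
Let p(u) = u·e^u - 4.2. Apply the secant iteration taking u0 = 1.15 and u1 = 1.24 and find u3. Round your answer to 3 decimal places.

p(1.15) = -0.56808, p(1.24) = 0.08496
u2 = 1.24000 − 0.08496·(1.24000 − 1.15000) / (0.08496 − (-0.56808)) = 1.24000 − (0.00765)/(0.65304) = 1.22829
p(1.22829) = -0.00491
u3 = 1.22829 − (-0.00491)·(1.22829 − 1.24000) / (-0.00491 − 0.08496) = 1.22829 − (0.00006)/(-0.08987) = 1.22893

1.229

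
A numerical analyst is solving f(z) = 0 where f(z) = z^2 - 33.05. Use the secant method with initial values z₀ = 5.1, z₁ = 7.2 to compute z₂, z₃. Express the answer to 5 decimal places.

f(5.1) = -7.0400000, f(7.2) = 18.7900000
z₂ = 7.2000000 − 18.7900000·(7.2000000 − 5.1000000) / (18.7900000 − (-7.0400000)) = 7.2000000 − (39.4590000)/(25.8300000) = 5.6723577
f(5.6723577) = -0.8743579
z₃ = 5.6723577 − (-0.8743579)·(5.6723577 − 7.2000000) / (-0.8743579 − 18.7900000) = 5.6723577 − (1.3357060)/(-19.6643579) = 5.7402830

5.67236, 5.74028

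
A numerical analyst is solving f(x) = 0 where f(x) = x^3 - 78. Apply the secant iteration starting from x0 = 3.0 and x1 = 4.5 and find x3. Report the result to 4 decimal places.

f(3.0) = -51.000000, f(4.5) = 13.125000
x2 = 4.500000 − 13.125000·(4.500000 − 3.000000) / (13.125000 − (-51.000000)) = 4.500000 − (19.687500)/(64.125000) = 4.192982
f(4.192982) = -4.282748
x3 = 4.192982 − (-4.282748)·(4.192982 − 4.500000) / (-4.282748 − 13.125000) = 4.192982 − (1.314879)/(-17.407748) = 4.268517

4.2685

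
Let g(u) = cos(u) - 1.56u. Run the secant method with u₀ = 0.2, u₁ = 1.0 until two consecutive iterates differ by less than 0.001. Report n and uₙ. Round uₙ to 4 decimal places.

g(0.2) = 0.668067, g(1.0) = -1.019698
u₂ = 1.000000 − (-1.019698)·(0.800000)/(-1.687764) = 0.516663;  |Δ| = 0.483337
g(0.516663) = 0.063477
u₃ = 0.516663 − 0.063477·(-0.483337)/(1.083175) = 0.544988;  |Δ| = 0.028325
g(0.544988) = 0.004951
u₄ = 0.544988 − 0.004951·(0.028325)/(-0.058526) = 0.547385;  |Δ| = 0.002396
g(0.547385) = -0.000032
u₅ = 0.547385 − (-0.000032)·(0.002396)/(-0.004983) = 0.547370;  |Δ| = 0.000015
|u₅ − u₄| = 0.000015 < 0.001

n = 5, uₙ = 0.5474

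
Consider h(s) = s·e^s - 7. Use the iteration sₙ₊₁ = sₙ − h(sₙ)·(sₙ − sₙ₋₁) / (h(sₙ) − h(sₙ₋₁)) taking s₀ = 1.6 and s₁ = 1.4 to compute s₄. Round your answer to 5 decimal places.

h(1.6) = 0.9248519, h(1.4) = -1.3227200
s₂ = 1.4000000 − (-1.3227200)·(1.4000000 − 1.6000000) / (-1.3227200 − 0.9248519) = 1.4000000 − (0.2645440)/(-2.2475719) = 1.5177021
h(1.5177021) = -0.0766513
s₃ = 1.5177021 − (-0.0766513)·(1.5177021 − 1.4000000) / (-0.0766513 − (-1.3227200)) = 1.5177021 − (-0.0090220)/(1.2460687) = 1.5249425
h(1.5249425) = 0.0069271
s₄ = 1.5249425 − 0.0069271·(1.5249425 − 1.5177021) / (0.0069271 − (-0.0766513)) = 1.5249425 − (0.0000502)/(0.0835784) = 1.5243424

1.52434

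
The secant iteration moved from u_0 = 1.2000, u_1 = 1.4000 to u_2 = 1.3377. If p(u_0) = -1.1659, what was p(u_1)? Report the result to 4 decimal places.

The secant line through (1.2000, -1.1659) and (1.4000, p(u_1)) crosses zero at u_2 = 1.3377.
So (1.2000, -1.1659), (1.4000, p(u_1)), (1.3377, 0) are collinear:
p(u_1) = -1.1659 · (1.4000 − 1.3377) / (1.2000 − 1.3377) = -1.1659 · (0.062300)/(-0.137700) = 0.527491

0.5275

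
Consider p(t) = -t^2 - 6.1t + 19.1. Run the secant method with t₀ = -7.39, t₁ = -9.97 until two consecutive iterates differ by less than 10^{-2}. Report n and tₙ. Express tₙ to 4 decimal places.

n = 5, tₙ = -8.3794

p(-7.39) = 9.566900, p(-9.97) = -19.483900
t₂ = -9.970000 − (-19.483900)·(-2.580000)/(-29.050800) = -8.239636;  |Δ| = 1.730364
p(-8.239636) = 1.470179
t₃ = -8.239636 − 1.470179·(1.730364)/(20.954079) = -8.361042;  |Δ| = 0.121406
p(-8.361042) = 0.195337
t₄ = -8.361042 − 0.195337·(-0.121406)/(-1.274843) = -8.379644;  |Δ| = 0.018602
p(-8.379644) = -0.002604
t₅ = -8.379644 − (-0.002604)·(-0.018602)/(-0.197941) = -8.379399;  |Δ| = 0.000245
|t₅ − t₄| = 0.000245 < 10^{-2}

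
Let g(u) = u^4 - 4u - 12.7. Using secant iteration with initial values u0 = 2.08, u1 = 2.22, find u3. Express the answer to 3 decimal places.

g(2.08) = -2.30226, g(2.22) = 2.70913
u2 = 2.22000 − 2.70913·(2.22000 − 2.08000) / (2.70913 − (-2.30226)) = 2.22000 − (0.37928)/(5.01139) = 2.14432
g(2.14432) = -0.13479
u3 = 2.14432 − (-0.13479)·(2.14432 − 2.22000) / (-0.13479 − 2.70913) = 2.14432 − (0.01020)/(-2.84392) = 2.14790

2.148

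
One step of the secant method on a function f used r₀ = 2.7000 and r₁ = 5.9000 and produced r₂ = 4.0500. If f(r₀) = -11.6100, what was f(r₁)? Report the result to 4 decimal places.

15.9100

The secant line through (2.7000, -11.6100) and (5.9000, f(r₁)) crosses zero at r₂ = 4.0500.
So (2.7000, -11.6100), (5.9000, f(r₁)), (4.0500, 0) are collinear:
f(r₁) = -11.6100 · (5.9000 − 4.0500) / (2.7000 − 4.0500) = -11.6100 · (1.850000)/(-1.350000) = 15.910000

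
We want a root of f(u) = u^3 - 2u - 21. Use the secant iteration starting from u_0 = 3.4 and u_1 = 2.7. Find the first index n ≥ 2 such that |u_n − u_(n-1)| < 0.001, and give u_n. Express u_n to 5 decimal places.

n = 5, u_n = 3.00000

f(3.4) = 11.5040000, f(2.7) = -6.7170000
u_2 = 2.7000000 − (-6.7170000)·(-0.7000000)/(-18.2210000) = 2.9580484;  |Δ| = 0.2580484
f(2.9580484) = -1.0330243
u_3 = 2.9580484 − (-1.0330243)·(0.2580484)/(5.6839757) = 3.0049470;  |Δ| = 0.0468986
f(3.0049470) = 0.1238945
u_4 = 3.0049470 − 0.1238945·(0.0468986)/(1.1569187) = 2.9999246;  |Δ| = 0.0050224
f(2.9999246) = -0.0018851
u_5 = 2.9999246 − (-0.0018851)·(-0.0050224)/(-0.1257795) = 2.9999999;  |Δ| = 0.0000753
|u_5 − u_4| = 0.0000753 < 0.001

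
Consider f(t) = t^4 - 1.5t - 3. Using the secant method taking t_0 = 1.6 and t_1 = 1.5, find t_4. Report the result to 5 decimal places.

f(1.6) = 1.1536000, f(1.5) = -0.1875000
t_2 = 1.5000000 − (-0.1875000)·(1.5000000 − 1.6000000) / (-0.1875000 − 1.1536000) = 1.5000000 − (0.0187500)/(-1.3411000) = 1.5139811
f(1.5139811) = -0.0170720
t_3 = 1.5139811 − (-0.0170720)·(1.5139811 − 1.5000000) / (-0.0170720 − (-0.1875000)) = 1.5139811 − (-0.0002387)/(0.1704280) = 1.5153816
f(1.5153816) = 0.0002946
t_4 = 1.5153816 − 0.0002946·(1.5153816 − 1.5139811) / (0.0002946 − (-0.0170720)) = 1.5153816 − (0.0000004)/(0.0173666) = 1.5153578

1.51536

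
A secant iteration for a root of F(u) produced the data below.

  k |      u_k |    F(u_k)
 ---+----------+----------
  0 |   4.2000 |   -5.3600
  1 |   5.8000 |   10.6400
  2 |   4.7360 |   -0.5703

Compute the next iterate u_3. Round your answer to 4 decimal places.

u_3 = 4.7360 − (-0.5703)·(4.7360 − 5.8000) / (-0.5703 − 10.6400)
   = 4.7360 − (0.606799)/(-11.210300) = 4.790129

4.7901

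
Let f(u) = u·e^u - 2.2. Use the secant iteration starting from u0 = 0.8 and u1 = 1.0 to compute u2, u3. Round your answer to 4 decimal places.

0.8895, 0.8965

f(0.8) = -0.419567, f(1.0) = 0.518282
u2 = 1.000000 − 0.518282·(1.000000 − 0.800000) / (0.518282 − (-0.419567)) = 1.000000 − (0.103656)/(0.937849) = 0.889474
f(0.889474) = -0.035153
u3 = 0.889474 − (-0.035153)·(0.889474 − 1.000000) / (-0.035153 − 0.518282) = 0.889474 − (0.003885)/(-0.553435) = 0.896495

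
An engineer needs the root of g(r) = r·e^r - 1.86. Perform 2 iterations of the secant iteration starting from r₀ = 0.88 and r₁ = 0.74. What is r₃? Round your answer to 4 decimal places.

g(0.88) = 0.261592, g(0.74) = -0.309008
r₂ = 0.740000 − (-0.309008)·(0.740000 − 0.880000) / (-0.309008 − 0.261592) = 0.740000 − (0.043261)/(-0.570599) = 0.815817
g(0.815817) = -0.015420
r₃ = 0.815817 − (-0.015420)·(0.815817 − 0.740000) / (-0.015420 − (-0.309008)) = 0.815817 − (-0.001169)/(0.293588) = 0.819799

0.8198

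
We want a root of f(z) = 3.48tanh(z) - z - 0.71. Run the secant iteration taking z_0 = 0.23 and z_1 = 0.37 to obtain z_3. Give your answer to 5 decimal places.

f(0.23) = -0.1534213, f(0.37) = 0.1518912
z_2 = 0.3700000 − 0.1518912·(0.3700000 − 0.2300000) / (0.1518912 − (-0.1534213)) = 0.3700000 − (0.0212648)/(0.3053125) = 0.3003508
f(0.3003508) = 0.0045342
z_3 = 0.3003508 − 0.0045342·(0.3003508 − 0.3700000) / (0.0045342 − 0.1518912) = 0.3003508 − (-0.0003158)/(-0.1473569) = 0.2982077

0.29821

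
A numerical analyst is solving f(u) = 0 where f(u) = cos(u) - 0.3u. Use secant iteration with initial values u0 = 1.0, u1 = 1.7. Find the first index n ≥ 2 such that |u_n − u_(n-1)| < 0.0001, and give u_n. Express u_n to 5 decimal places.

n = 5, u_n = 1.20191

f(1.0) = 0.2403023, f(1.7) = -0.6388445
u2 = 1.7000000 − (-0.6388445)·(0.7000000)/(-0.8791468) = 1.1913351;  |Δ| = 0.5086649
f(1.1913351) = 0.0130196
u3 = 1.1913351 − 0.0130196·(-0.5086649)/(0.6518641) = 1.2014946;  |Δ| = 0.0101595
f(1.2014946) = 0.0005160
u4 = 1.2014946 − 0.0005160·(0.0101595)/(-0.0125036) = 1.2019138;  |Δ| = 0.0004193
f(1.2019138) = -0.0000008
u5 = 1.2019138 − (-0.0000008)·(0.0004193)/(-0.0005168) = 1.2019132;  |Δ| = 0.0000007
|u5 − u4| = 0.0000007 < 0.0001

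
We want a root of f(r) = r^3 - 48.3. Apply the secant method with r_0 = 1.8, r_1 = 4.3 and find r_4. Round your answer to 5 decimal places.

f(1.8) = -42.4680000, f(4.3) = 31.2070000
r_2 = 4.3000000 − 31.2070000·(4.3000000 − 1.8000000) / (31.2070000 − (-42.4680000)) = 4.3000000 − (78.0175000)/(73.6750000) = 3.2410587
f(3.2410587) = -14.2544236
r_3 = 3.2410587 − (-14.2544236)·(3.2410587 − 4.3000000) / (-14.2544236 − 31.2070000) = 3.2410587 − (15.0945978)/(-45.4614236) = 3.5730896
f(3.5730896) = -2.6824743
r_4 = 3.5730896 − (-2.6824743)·(3.5730896 − 3.2410587) / (-2.6824743 − (-14.2544236)) = 3.5730896 − (-0.8906644)/(11.5719492) = 3.6500571

3.65006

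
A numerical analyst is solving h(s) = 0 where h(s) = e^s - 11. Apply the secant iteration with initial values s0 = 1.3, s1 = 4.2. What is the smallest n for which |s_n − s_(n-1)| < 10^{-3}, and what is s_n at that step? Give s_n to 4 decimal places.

h(1.3) = -7.330703, h(4.2) = 55.686331
s2 = 4.200000 − 55.686331·(2.900000)/(63.017034) = 1.637354;  |Δ| = 2.562646
h(1.637354) = -5.858454
s3 = 1.637354 − (-5.858454)·(-2.562646)/(-61.544785) = 1.881292;  |Δ| = 0.243939
h(1.881292) = -4.438020
s4 = 1.881292 − (-4.438020)·(0.243939)/(1.420434) = 2.643457;  |Δ| = 0.762164
h(2.643457) = 3.061728
s5 = 2.643457 − 3.061728·(0.762164)/(7.499748) = 2.332308;  |Δ| = 0.311149
h(2.332308) = -0.698313
s6 = 2.332308 − (-0.698313)·(-0.311149)/(-3.760042) = 2.390094;  |Δ| = 0.057786
h(2.390094) = -0.085479
s7 = 2.390094 − (-0.085479)·(0.057786)/(0.612835) = 2.398154;  |Δ| = 0.008060
h(2.398154) = 0.002849
s8 = 2.398154 − 0.002849·(0.008060)/(0.088328) = 2.397894;  |Δ| = 0.000260
|s8 − s7| = 0.000260 < 10^{-3}

n = 8, s_n = 2.3979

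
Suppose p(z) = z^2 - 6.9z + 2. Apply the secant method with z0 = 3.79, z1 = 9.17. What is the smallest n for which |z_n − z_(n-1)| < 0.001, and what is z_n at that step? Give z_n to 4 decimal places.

p(3.79) = -9.786900, p(9.17) = 22.815900
z2 = 9.170000 − 22.815900·(5.380000)/(32.602800) = 5.405000;  |Δ| = 3.765000
p(5.405000) = -6.080475
z3 = 5.405000 − (-6.080475)·(-3.765000)/(-28.896375) = 6.197244;  |Δ| = 0.792244
p(6.197244) = -2.355149
z4 = 6.197244 − (-2.355149)·(0.792244)/(3.725326) = 6.698101;  |Δ| = 0.500856
p(6.698101) = 0.647658
z5 = 6.698101 − 0.647658·(0.500856)/(3.002806) = 6.590074;  |Δ| = 0.108027
p(6.590074) = -0.042436
z6 = 6.590074 − (-0.042436)·(-0.108027)/(-0.690094) = 6.596717;  |Δ| = 0.006643
p(6.596717) = -0.000673
z7 = 6.596717 − (-0.000673)·(0.006643)/(0.041763) = 6.596824;  |Δ| = 0.000107
|z7 − z6| = 0.000107 < 0.001

n = 7, z_n = 6.5968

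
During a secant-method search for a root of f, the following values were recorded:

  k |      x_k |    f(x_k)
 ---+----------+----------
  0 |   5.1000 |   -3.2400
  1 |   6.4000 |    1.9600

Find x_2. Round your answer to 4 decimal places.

x_2 = 6.4000 − 1.9600·(6.4000 − 5.1000) / (1.9600 − (-3.2400))
   = 6.4000 − (2.548000)/(5.200000) = 5.910000

5.9100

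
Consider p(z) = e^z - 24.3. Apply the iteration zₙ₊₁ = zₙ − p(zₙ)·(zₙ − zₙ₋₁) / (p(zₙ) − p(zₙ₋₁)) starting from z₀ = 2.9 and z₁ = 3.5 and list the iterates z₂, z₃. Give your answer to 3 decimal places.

3.146, 3.184

p(2.9) = -6.12585, p(3.5) = 8.81545
z₂ = 3.50000 − 8.81545·(3.50000 − 2.90000) / (8.81545 − (-6.12585)) = 3.50000 − (5.28927)/(14.94131) = 3.14600
p(3.14600) = -1.05717
z₃ = 3.14600 − (-1.05717)·(3.14600 − 3.50000) / (-1.05717 − 8.81545) = 3.14600 − (0.37424)/(-9.87262) = 3.18390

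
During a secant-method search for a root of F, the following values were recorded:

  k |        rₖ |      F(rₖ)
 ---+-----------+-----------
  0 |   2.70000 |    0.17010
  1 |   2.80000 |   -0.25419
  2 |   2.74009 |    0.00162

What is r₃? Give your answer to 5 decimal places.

r₃ = 2.74009 − 0.00162·(2.74009 − 2.80000) / (0.00162 − (-0.25419))
   = 2.74009 − (-0.0000971)/(0.2558100) = 2.7404694

2.74047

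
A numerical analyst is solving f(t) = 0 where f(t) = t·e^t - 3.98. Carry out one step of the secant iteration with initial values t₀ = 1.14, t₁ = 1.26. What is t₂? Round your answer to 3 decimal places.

1.197

f(1.14) = -0.41548, f(1.26) = 0.46203
t₂ = 1.26000 − 0.46203·(1.26000 − 1.14000) / (0.46203 − (-0.41548)) = 1.26000 − (0.05544)/(0.87752) = 1.19682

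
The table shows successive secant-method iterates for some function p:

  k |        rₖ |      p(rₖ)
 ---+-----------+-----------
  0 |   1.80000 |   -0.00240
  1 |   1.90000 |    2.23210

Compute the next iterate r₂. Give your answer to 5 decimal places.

1.80011

r₂ = 1.90000 − 2.23210·(1.90000 − 1.80000) / (2.23210 − (-0.00240))
   = 1.90000 − (0.2232100)/(2.2345000) = 1.8001074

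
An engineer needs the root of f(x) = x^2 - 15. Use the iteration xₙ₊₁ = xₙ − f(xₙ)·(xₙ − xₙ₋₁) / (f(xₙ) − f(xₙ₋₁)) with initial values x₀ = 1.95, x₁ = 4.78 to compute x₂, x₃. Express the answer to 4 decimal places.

f(1.95) = -11.197500, f(4.78) = 7.848400
x₂ = 4.780000 − 7.848400·(4.780000 − 1.950000) / (7.848400 − (-11.197500)) = 4.780000 − (22.210972)/(19.045900) = 3.613819
f(3.613819) = -1.940314
x₃ = 3.613819 − (-1.940314)·(3.613819 − 4.780000) / (-1.940314 − 7.848400) = 3.613819 − (2.262758)/(-9.788714) = 3.844979

3.6138, 3.8450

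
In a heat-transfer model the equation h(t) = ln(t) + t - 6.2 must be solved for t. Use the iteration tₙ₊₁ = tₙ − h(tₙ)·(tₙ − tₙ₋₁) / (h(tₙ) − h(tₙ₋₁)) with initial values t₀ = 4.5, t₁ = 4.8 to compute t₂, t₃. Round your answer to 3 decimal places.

4.661, 4.661

h(4.5) = -0.19592, h(4.8) = 0.16862
t₂ = 4.80000 − 0.16862·(4.80000 − 4.50000) / (0.16862 − (-0.19592)) = 4.80000 − (0.05058)/(0.36454) = 4.66124
h(4.66124) = 0.00052
t₃ = 4.66124 − 0.00052·(4.66124 − 4.80000) / (0.00052 − 0.16862) = 4.66124 − (-0.00007)/(-0.16810) = 4.66081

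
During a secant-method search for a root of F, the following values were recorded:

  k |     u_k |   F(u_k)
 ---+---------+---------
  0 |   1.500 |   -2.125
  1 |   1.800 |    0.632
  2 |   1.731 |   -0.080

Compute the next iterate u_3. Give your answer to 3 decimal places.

u_3 = 1.731 − (-0.080)·(1.731 − 1.800) / (-0.080 − 0.632)
   = 1.731 − (0.00552)/(-0.71200) = 1.73875

1.739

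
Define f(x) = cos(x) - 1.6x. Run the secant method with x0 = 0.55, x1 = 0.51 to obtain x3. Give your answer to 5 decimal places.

f(0.55) = -0.0274755, f(0.51) = 0.0567445
x2 = 0.5100000 − 0.0567445·(0.5100000 − 0.5500000) / (0.0567445 − (-0.0274755)) = 0.5100000 − (-0.0022698)/(0.0842200) = 0.5369506
f(0.5369506) = 0.0001515
x3 = 0.5369506 − 0.0001515·(0.5369506 − 0.5100000) / (0.0001515 − 0.0567445) = 0.5369506 − (0.0000041)/(-0.0565930) = 0.5370228

0.53702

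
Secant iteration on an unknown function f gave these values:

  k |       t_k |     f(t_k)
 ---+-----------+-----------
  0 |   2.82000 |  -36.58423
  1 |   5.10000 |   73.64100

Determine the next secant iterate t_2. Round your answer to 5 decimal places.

t_2 = 5.10000 − 73.64100·(5.10000 − 2.82000) / (73.64100 − (-36.58423))
   = 5.10000 − (167.9014800)/(110.2252300) = 3.5767418

3.57674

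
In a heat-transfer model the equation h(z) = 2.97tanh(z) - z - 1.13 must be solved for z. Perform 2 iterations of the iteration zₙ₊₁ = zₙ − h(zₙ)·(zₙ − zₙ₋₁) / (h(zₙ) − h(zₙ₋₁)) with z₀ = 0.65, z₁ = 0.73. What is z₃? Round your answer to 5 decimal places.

h(0.65) = -0.0821402, h(0.73) = -0.0094959
z₂ = 0.7300000 − (-0.0094959)·(0.7300000 − 0.6500000) / (-0.0094959 − (-0.0821402)) = 0.7300000 − (-0.0007597)/(0.0726443) = 0.7404574
h(0.7404574) = -0.0010757
z₃ = 0.7404574 − (-0.0010757)·(0.7404574 − 0.7300000) / (-0.0010757 − (-0.0094959)) = 0.7404574 − (-0.0000112)/(0.0084202) = 0.7417934

0.74179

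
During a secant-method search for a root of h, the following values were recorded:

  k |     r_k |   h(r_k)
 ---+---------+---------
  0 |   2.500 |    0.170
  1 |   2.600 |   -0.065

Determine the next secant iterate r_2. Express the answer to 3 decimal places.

r_2 = 2.600 − (-0.065)·(2.600 − 2.500) / (-0.065 − 0.170)
   = 2.600 − (-0.00650)/(-0.23500) = 2.57234

2.572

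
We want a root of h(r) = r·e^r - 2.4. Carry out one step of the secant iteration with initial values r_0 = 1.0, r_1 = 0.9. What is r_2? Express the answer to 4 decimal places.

0.9369

h(1.0) = 0.318282, h(0.9) = -0.186357
r_2 = 0.900000 − (-0.186357)·(0.900000 − 1.000000) / (-0.186357 − 0.318282) = 0.900000 − (0.018636)/(-0.504639) = 0.936929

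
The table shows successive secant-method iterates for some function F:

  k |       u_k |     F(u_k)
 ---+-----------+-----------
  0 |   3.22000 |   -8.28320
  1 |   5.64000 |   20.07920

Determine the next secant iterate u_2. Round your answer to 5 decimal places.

u_2 = 5.64000 − 20.07920·(5.64000 − 3.22000) / (20.07920 − (-8.28320))
   = 5.64000 − (48.5916640)/(28.3624000) = 3.9267577

3.92676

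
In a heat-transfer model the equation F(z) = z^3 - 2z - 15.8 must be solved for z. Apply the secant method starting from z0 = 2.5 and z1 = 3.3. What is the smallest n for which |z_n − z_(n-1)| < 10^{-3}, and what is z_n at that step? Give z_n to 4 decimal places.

n = 5, z_n = 2.7741

F(2.5) = -5.175000, F(3.3) = 13.537000
z2 = 3.300000 − 13.537000·(0.800000)/(18.712000) = 2.721248;  |Δ| = 0.578752
F(2.721248) = -1.091128
z3 = 2.721248 − (-1.091128)·(-0.578752)/(-14.628128) = 2.764418;  |Δ| = 0.043170
F(2.764418) = -0.203133
z4 = 2.764418 − (-0.203133)·(0.043170)/(0.887995) = 2.774293;  |Δ| = 0.009875
F(2.774293) = 0.004327
z5 = 2.774293 − 0.004327·(0.009875)/(0.207459) = 2.774087;  |Δ| = 0.000206
|z5 − z4| = 0.000206 < 10^{-3}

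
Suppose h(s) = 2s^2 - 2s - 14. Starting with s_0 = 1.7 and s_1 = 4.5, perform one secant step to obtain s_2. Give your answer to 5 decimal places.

2.81731

h(1.7) = -11.6200000, h(4.5) = 17.5000000
s_2 = 4.5000000 − 17.5000000·(4.5000000 − 1.7000000) / (17.5000000 − (-11.6200000)) = 4.5000000 − (49.0000000)/(29.1200000) = 2.8173077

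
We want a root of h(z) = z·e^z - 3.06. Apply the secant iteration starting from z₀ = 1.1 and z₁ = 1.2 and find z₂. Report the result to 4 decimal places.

h(1.1) = 0.244583, h(1.2) = 0.924140
z₂ = 1.200000 − 0.924140·(1.200000 − 1.100000) / (0.924140 − 0.244583) = 1.200000 − (0.092414)/(0.679558) = 1.064009

1.0640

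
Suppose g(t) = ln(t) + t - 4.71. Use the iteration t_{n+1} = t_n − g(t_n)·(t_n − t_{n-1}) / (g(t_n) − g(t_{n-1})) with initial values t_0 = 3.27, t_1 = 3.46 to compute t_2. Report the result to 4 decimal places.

3.4667

g(3.27) = -0.255210, g(3.46) = -0.008731
t_2 = 3.460000 − (-0.008731)·(3.460000 − 3.270000) / (-0.008731 − (-0.255210)) = 3.460000 − (-0.001659)/(0.246479) = 3.466731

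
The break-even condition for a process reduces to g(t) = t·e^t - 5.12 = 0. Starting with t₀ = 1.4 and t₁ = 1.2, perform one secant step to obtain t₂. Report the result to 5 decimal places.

1.33417

g(1.4) = 0.5572800, g(1.2) = -1.1358597
t₂ = 1.2000000 − (-1.1358597)·(1.2000000 − 1.4000000) / (-1.1358597 − 0.5572800) = 1.2000000 − (0.2271719)/(-1.6931396) = 1.3341720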